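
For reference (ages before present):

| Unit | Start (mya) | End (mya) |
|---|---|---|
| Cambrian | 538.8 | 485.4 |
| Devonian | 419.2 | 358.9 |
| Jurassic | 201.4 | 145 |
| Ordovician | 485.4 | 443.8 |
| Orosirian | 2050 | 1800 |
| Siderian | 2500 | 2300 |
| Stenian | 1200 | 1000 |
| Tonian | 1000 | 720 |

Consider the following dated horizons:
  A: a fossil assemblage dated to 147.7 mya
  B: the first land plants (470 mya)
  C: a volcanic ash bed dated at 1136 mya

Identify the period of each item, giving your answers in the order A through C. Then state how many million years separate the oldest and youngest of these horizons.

A: 147.7 Ma lies in 201.4–145 Ma, so Jurassic.
B: 470 Ma lies in 485.4–443.8 Ma, so Ordovician.
C: 1136 Ma lies in 1200–1000 Ma, so Stenian.
Oldest = 1136 Ma, youngest = 147.7 Ma → span 988.3 Myr.

A — Jurassic; B — Ordovician; C — Stenian; span 988.3 million years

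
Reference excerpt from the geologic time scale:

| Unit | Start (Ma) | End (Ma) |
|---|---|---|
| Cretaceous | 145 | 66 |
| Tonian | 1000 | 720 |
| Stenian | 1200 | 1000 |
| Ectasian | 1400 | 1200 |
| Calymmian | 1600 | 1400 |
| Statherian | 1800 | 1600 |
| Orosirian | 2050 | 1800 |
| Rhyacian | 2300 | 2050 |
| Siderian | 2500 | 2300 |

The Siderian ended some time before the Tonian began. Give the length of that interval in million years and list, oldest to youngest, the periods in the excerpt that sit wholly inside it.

1300 million years; Rhyacian, Orosirian, Statherian, Calymmian, Ectasian, Stenian

The Siderian closes at 2300 Ma and the Tonian opens at 1000 Ma, so the interval is 2300 − 1000 = 1300 Myr.
A period fits inside if it starts at or after 2300 Ma and ends at or before 1000 Ma; oldest first that gives Rhyacian, Orosirian, Statherian, Calymmian, Ectasian, Stenian.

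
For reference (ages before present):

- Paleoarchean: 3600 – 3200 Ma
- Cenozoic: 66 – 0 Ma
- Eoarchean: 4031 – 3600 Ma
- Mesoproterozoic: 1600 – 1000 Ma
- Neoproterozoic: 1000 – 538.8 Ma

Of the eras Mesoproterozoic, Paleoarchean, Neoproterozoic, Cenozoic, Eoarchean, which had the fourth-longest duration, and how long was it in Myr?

Paleoarchean, 400 million years

Start − end for each: Mesoproterozoic 1600 − 1000 = 600; Paleoarchean 3600 − 3200 = 400; Neoproterozoic 1000 − 538.8 = 461.2; Cenozoic 66 − 0 = 66; Eoarchean 4031 − 3600 = 431.
Ranking these from longest: Mesoproterozoic > Neoproterozoic > Eoarchean > Paleoarchean > Cenozoic.
Position 4 in that ranking is Paleoarchean, which lasted 400 Myr.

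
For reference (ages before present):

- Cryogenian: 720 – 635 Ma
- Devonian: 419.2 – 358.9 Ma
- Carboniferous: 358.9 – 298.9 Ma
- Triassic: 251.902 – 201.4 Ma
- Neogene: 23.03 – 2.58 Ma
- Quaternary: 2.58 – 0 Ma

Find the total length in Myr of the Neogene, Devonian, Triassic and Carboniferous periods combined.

Each duration: Neogene = 20.45; Devonian = 60.3; Triassic = 50.502; Carboniferous = 60.
Sum: 20.45 + 60.3 + 50.502 + 60 = 191.252 Myr.

191.252 million years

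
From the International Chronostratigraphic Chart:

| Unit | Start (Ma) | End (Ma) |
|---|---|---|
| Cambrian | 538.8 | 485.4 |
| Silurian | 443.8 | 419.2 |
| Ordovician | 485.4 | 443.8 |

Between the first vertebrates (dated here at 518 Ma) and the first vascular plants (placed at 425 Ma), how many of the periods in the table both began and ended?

1

The older date is 518 Ma and the younger is 425 Ma.
Periods with start < 518 and end > 425 Ma: Ordovician (485.4–443.8).
That is 1 complete period.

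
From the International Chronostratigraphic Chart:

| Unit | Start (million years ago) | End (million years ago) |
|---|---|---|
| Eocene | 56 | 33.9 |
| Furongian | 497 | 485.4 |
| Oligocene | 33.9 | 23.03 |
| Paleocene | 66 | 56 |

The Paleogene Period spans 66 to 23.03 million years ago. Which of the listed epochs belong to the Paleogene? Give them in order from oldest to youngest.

Paleocene, Eocene, Oligocene

Epochs with both bounds inside 66–23.03 Ma: Paleocene (66–56), Eocene (56–33.9), Oligocene (33.9–23.03).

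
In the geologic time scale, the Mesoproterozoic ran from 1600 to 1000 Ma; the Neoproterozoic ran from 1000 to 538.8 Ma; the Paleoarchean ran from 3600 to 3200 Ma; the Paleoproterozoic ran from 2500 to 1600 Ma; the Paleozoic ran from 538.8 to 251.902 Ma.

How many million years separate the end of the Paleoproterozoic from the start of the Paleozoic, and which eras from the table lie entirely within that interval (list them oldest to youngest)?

End of Paleoproterozoic = 1600 Ma; start of Paleozoic = 538.8 Ma.
Gap = 1600 − 538.8 = 1061.2 Myr.
Eras wholly inside 1600–538.8 Ma: Mesoproterozoic (1600–1000), Neoproterozoic (1000–538.8).

1061.2 million years; Mesoproterozoic, Neoproterozoic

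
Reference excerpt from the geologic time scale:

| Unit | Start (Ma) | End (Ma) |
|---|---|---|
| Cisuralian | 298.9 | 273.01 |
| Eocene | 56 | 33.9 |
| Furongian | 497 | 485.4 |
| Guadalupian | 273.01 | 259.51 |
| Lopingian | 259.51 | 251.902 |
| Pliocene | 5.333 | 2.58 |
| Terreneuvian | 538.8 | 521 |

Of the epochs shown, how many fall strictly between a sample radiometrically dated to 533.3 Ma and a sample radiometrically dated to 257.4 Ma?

3

The older date is 533.3 Ma and the younger is 257.4 Ma.
Epochs with start < 533.3 and end > 257.4 Ma: Furongian (497–485.4), Cisuralian (298.9–273.01), Guadalupian (273.01–259.51).
That is 3 complete epochs.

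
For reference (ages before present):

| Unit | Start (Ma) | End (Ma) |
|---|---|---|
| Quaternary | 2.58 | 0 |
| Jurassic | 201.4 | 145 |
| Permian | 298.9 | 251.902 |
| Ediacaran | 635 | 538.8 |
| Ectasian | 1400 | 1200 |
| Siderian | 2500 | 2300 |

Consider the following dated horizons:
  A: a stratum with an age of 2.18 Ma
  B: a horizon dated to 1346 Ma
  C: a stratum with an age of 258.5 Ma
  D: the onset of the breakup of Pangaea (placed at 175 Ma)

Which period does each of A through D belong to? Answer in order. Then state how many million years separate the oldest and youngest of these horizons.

A — Quaternary; B — Ectasian; C — Permian; D — Jurassic; span 1343.82 million years

A: 2.18 Ma lies in 2.58–0 Ma, so Quaternary.
B: 1346 Ma lies in 1400–1200 Ma, so Ectasian.
C: 258.5 Ma lies in 298.9–251.902 Ma, so Permian.
D: 175 Ma lies in 201.4–145 Ma, so Jurassic.
Oldest = 1346 Ma, youngest = 2.18 Ma → span 1343.82 Myr.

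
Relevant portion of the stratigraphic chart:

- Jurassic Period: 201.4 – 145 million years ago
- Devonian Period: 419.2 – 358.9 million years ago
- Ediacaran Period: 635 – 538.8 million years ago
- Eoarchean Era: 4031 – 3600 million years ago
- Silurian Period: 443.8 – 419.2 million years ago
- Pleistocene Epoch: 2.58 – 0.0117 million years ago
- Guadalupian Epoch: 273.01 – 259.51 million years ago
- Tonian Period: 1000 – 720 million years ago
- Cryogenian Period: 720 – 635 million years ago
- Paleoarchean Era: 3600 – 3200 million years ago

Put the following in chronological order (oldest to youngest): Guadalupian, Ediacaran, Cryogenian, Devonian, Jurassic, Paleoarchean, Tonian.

The oldest of these is Paleoarchean (starts 3600 Ma) and the youngest is Jurassic (ends 145 Ma).
In between, by decreasing start age: Tonian (1000), Cryogenian (720), Ediacaran (635), Devonian (419.2), Guadalupian (273.01).

Paleoarchean, Tonian, Cryogenian, Ediacaran, Devonian, Guadalupian, Jurassic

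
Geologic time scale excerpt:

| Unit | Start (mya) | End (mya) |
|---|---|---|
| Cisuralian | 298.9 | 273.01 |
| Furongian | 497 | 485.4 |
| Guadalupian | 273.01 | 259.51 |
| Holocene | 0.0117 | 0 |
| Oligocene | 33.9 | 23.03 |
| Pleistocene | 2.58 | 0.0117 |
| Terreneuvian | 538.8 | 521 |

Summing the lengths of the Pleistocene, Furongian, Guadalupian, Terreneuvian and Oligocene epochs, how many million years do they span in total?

56.3383 million years

Duration is start − end for each: (2.58 − 0.0117) + (497 − 485.4) + (273.01 − 259.51) + (538.8 − 521) + (33.9 − 23.03).
That is 2.5683 + 11.6 + 13.5 + 17.8 + 10.87, which totals 56.3383 million years.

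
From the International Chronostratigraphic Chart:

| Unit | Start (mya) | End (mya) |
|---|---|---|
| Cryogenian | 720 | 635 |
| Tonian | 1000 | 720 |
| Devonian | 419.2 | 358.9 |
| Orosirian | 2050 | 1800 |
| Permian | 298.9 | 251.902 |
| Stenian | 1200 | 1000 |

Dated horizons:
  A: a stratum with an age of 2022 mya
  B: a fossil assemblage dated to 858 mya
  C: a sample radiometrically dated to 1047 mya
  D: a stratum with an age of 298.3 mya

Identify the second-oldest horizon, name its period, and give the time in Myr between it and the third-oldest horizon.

C, in the Stenian; 189 million years to B

Larger Ma means older, so oldest first: A 2022 > C 1047 > B 858 > D 298.3.
Counting 2 along gives C (1047 Ma); the excerpt puts that inside the Stenian, 1200–1000 Ma.
Next in line is B (858 Ma), and 1047 − 858 = 189 Myr.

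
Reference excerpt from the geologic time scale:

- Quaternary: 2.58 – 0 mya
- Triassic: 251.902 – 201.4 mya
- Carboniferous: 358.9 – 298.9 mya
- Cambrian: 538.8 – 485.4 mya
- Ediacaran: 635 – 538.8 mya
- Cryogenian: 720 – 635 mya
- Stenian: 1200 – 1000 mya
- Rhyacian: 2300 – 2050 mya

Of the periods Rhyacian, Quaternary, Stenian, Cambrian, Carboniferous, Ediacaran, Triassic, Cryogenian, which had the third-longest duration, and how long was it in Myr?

Durations: Rhyacian 250; Quaternary 2.58; Stenian 200; Cambrian 53.4; Carboniferous 60; Ediacaran 96.2; Triassic 50.502; Cryogenian 85 Myr.
Sorted longest-first: Rhyacian (250), Stenian (200), Ediacaran (96.2), Cryogenian (85), Carboniferous (60), Cambrian (53.4), Triassic (50.502), Quaternary (2.58).
The third longest is Ediacaran at 96.2 Myr.

Ediacaran, 96.2 million years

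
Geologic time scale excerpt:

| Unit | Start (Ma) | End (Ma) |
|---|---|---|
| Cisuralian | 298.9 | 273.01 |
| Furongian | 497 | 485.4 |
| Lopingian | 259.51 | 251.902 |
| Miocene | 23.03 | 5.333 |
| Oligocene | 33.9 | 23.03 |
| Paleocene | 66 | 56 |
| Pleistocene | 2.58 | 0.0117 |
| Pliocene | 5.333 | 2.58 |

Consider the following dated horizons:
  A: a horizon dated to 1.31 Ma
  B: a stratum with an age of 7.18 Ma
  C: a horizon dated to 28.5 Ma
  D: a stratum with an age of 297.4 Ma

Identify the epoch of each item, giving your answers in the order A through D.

A: 1.31 Ma lies in 2.58–0.0117 Ma, so Pleistocene.
B: 7.18 Ma lies in 23.03–5.333 Ma, so Miocene.
C: 28.5 Ma lies in 33.9–23.03 Ma, so Oligocene.
D: 297.4 Ma lies in 298.9–273.01 Ma, so Cisuralian.

A — Pleistocene; B — Miocene; C — Oligocene; D — Cisuralian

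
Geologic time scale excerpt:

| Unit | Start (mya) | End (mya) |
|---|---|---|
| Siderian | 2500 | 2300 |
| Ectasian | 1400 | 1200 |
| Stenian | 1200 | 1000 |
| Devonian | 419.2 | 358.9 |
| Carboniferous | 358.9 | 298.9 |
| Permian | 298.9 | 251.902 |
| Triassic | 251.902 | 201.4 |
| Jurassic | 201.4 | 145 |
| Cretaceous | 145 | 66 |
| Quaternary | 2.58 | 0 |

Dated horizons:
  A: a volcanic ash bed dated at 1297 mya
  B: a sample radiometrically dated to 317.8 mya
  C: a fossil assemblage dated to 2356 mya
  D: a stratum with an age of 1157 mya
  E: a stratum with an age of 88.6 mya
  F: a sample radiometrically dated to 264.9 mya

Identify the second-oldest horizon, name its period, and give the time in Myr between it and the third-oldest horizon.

A, in the Ectasian; 140 million years to D

Larger Ma means older, so oldest first: C 2356 > A 1297 > D 1157 > B 317.8 > F 264.9 > E 88.6.
Counting 2 along gives A (1297 Ma); the excerpt puts that inside the Ectasian, 1400–1200 Ma.
Next in line is D (1157 Ma), and 1297 − 1157 = 140 Myr.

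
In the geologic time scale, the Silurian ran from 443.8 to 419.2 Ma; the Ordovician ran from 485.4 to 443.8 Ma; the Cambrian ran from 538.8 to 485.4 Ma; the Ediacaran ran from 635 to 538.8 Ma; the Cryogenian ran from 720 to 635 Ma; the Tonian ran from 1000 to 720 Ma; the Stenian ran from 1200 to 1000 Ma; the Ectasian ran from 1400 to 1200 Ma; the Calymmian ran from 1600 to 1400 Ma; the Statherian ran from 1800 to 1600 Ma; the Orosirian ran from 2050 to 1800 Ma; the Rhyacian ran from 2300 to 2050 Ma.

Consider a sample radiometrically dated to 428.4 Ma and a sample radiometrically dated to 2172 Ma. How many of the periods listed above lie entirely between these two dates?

10

2172 Ma sits inside the Rhyacian (2300–2050) and 428.4 Ma inside the Silurian (443.8–419.2); neither of those is wholly between the two dates.
The listed periods lying completely between them are Orosirian, Statherian, Calymmian, Ectasian, Stenian, Tonian, Cryogenian, Ediacaran, Cambrian, Ordovician — 10 in all.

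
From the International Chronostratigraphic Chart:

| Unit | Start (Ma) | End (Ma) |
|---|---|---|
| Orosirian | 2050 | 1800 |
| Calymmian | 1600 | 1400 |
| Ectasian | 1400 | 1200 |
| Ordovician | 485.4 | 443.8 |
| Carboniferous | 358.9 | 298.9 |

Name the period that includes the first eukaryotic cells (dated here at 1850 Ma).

Orosirian

1850 Ma lies between 2050 and 1800 Ma, so it falls in the Orosirian.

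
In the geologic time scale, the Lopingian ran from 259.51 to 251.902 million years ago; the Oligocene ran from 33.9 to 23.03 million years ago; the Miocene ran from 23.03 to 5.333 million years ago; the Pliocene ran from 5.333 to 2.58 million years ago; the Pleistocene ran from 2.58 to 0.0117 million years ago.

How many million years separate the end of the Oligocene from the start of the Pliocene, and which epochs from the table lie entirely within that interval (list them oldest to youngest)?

17.697 million years; Miocene

The Oligocene closes at 23.03 Ma and the Pliocene opens at 5.333 Ma, so the interval is 23.03 − 5.333 = 17.697 Myr.
An epoch fits inside if it starts at or after 23.03 Ma and ends at or before 5.333 Ma; oldest first that gives Miocene.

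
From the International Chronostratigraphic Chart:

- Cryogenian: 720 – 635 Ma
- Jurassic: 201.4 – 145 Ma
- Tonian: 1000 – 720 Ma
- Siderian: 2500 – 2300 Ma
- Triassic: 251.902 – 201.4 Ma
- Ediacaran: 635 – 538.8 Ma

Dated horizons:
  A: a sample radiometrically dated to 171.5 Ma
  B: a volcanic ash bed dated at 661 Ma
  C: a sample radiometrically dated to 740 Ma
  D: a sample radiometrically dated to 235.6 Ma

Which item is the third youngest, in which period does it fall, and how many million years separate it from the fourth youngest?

Sorted youngest-first by Ma: A (171.5), D (235.6), B (661), C (740).
The third youngest is B at 661 Ma, which lies in 720–635 Ma: the Cryogenian.
The fourth youngest is C at 740 Ma; separation = |661 − 740| = 79 Myr.

B, in the Cryogenian; 79 million years to C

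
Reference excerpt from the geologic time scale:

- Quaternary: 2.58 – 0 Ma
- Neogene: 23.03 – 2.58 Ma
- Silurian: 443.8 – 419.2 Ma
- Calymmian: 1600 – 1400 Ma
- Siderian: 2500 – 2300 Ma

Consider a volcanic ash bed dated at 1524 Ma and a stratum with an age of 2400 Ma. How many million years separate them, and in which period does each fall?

Elapsed time: 2400 − 1524 = 876 Myr.
1524 Ma lies within 1600–1400 Ma: Calymmian.
2400 Ma lies within 2500–2300 Ma: Siderian.

876 million years apart; the first in the Calymmian, the second in the Siderian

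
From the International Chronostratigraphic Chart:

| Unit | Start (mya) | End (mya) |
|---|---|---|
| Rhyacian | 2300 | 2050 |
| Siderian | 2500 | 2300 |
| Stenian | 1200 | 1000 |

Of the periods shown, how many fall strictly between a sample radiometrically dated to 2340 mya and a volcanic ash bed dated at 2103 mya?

Checking each listed span, none has both start < 2340 Ma and end > 2103 Ma — every period straddles one of the two dates or lies outside them — so the count is 0.

0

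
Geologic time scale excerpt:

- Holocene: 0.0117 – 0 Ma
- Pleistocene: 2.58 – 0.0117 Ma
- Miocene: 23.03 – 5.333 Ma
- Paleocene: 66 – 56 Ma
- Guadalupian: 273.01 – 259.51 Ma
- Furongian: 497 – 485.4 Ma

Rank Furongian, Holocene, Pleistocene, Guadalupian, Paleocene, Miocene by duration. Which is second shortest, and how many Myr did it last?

Pleistocene, 2.5683 million years

Start − end for each: Furongian 497 − 485.4 = 11.6; Holocene 0.0117 − 0 = 0.0117; Pleistocene 2.58 − 0.0117 = 2.5683; Guadalupian 273.01 − 259.51 = 13.5; Paleocene 66 − 56 = 10; Miocene 23.03 − 5.333 = 17.697.
Ranking these from shortest: Holocene < Pleistocene < Paleocene < Furongian < Guadalupian < Miocene.
Position 2 in that ranking is Pleistocene, which lasted 2.5683 Myr.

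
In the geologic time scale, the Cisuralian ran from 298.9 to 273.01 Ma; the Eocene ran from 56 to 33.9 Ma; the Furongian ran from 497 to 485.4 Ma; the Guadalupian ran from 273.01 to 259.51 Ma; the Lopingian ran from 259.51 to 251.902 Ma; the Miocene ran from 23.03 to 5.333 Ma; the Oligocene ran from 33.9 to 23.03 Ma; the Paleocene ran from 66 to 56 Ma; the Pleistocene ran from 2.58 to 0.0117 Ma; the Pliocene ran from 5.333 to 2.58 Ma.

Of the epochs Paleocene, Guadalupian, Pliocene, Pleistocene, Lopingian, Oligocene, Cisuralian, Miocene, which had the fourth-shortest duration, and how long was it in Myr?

Paleocene, 10 million years

Start − end for each: Paleocene 66 − 56 = 10; Guadalupian 273.01 − 259.51 = 13.5; Pliocene 5.333 − 2.58 = 2.753; Pleistocene 2.58 − 0.0117 = 2.5683; Lopingian 259.51 − 251.902 = 7.608; Oligocene 33.9 − 23.03 = 10.87; Cisuralian 298.9 − 273.01 = 25.89; Miocene 23.03 − 5.333 = 17.697.
Ranking these from shortest: Pleistocene < Pliocene < Lopingian < Paleocene < Oligocene < Guadalupian < Miocene < Cisuralian.
Position 4 in that ranking is Paleocene, which lasted 10 Myr.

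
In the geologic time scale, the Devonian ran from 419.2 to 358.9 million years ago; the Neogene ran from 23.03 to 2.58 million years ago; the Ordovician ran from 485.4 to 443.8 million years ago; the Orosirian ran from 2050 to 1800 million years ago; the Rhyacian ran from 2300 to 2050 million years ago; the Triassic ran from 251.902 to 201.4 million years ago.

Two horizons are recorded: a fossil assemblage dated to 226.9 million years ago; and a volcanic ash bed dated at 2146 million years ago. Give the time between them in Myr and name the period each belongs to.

Elapsed time: 2146 − 226.9 = 1919.1 Myr.
226.9 Ma lies within 251.902–201.4 Ma: Triassic.
2146 Ma lies within 2300–2050 Ma: Rhyacian.

1919.1 million years apart; the first in the Triassic, the second in the Rhyacian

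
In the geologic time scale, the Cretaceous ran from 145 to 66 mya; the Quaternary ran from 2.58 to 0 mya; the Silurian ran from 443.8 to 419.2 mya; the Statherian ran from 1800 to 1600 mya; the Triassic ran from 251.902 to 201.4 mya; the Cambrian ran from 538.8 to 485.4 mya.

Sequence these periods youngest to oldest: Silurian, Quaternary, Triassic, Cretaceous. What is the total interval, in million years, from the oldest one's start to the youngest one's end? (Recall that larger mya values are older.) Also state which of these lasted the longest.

Start ages (Ma): Silurian 443.8, Triassic 251.902, Cretaceous 145, Quaternary 2.58.
Ordered youngest to oldest: Quaternary, Cretaceous, Triassic, Silurian.
Span = 443.8 − 0 = 443.8 Myr.
Durations: Triassic 50.502, Cretaceous 79, Quaternary 2.58, Silurian 24.6 → longest is Cretaceous (79 Myr).

Quaternary → Cretaceous → Triassic → Silurian; total span 443.8 Myr; longest is Cretaceous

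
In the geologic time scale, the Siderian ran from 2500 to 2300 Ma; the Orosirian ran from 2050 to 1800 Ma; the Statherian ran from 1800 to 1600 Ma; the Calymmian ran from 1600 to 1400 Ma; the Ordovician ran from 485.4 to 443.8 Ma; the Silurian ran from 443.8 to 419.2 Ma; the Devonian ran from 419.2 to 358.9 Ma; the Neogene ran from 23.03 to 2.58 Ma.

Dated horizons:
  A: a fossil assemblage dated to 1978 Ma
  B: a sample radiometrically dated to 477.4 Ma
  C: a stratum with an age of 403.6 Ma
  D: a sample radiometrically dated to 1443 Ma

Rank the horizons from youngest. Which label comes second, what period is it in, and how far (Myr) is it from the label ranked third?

B, in the Ordovician; 965.6 million years to D

Sorted youngest-first by Ma: C (403.6), B (477.4), D (1443), A (1978).
The second youngest is B at 477.4 Ma, which lies in 485.4–443.8 Ma: the Ordovician.
The third youngest is D at 1443 Ma; separation = |477.4 − 1443| = 965.6 Myr.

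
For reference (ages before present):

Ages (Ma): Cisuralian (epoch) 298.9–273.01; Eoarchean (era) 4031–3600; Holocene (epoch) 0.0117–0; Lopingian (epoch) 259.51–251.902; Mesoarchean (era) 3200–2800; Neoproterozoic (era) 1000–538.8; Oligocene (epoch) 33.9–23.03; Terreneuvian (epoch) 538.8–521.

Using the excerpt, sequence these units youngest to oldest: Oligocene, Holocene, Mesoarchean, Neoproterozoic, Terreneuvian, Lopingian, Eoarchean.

The oldest of these is Eoarchean (starts 4031 Ma) and the youngest is Holocene (ends 0 Ma).
In between, by decreasing start age: Mesoarchean (3200), Neoproterozoic (1000), Terreneuvian (538.8), Lopingian (259.51), Oligocene (33.9).
Listing youngest first means reversing that sequence.

Holocene, then Oligocene, then Lopingian, then Terreneuvian, then Neoproterozoic, then Mesoarchean, then Eoarchean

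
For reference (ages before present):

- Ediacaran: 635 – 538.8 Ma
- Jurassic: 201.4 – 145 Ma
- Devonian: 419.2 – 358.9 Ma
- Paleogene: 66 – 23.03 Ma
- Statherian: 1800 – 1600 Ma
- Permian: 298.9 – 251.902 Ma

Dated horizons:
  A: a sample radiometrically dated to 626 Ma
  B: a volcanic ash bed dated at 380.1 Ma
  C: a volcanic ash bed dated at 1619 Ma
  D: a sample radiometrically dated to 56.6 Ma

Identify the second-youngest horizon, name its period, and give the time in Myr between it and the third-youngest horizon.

Smaller Ma means younger, so youngest first: D 56.6 < B 380.1 < A 626 < C 1619.
Counting 2 along gives B (380.1 Ma); the excerpt puts that inside the Devonian, 419.2–358.9 Ma.
Next in line is A (626 Ma), and 626 − 380.1 = 245.9 Myr.

B, in the Devonian; 245.9 million years to A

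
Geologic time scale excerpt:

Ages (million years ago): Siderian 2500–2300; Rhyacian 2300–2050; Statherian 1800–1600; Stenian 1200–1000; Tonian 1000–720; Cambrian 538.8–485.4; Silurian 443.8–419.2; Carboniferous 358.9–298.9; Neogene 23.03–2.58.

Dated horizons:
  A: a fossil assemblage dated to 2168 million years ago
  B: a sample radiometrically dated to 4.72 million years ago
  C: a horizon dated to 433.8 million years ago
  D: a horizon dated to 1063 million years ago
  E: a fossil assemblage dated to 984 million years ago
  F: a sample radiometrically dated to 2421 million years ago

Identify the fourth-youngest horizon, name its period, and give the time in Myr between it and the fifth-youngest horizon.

Smaller Ma means younger, so youngest first: B 4.72 < C 433.8 < E 984 < D 1063 < A 2168 < F 2421.
Counting 4 along gives D (1063 Ma); the excerpt puts that inside the Stenian, 1200–1000 Ma.
Next in line is A (2168 Ma), and 2168 − 1063 = 1105 Myr.

D, in the Stenian; 1105 million years to A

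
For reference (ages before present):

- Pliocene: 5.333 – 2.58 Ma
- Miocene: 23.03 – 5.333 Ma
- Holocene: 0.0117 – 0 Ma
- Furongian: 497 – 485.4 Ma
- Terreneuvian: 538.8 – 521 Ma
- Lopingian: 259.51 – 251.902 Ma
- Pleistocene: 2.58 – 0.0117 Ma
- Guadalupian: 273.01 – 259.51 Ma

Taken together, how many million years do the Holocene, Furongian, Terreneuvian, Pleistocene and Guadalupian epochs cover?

45.48 million years

Each duration: Holocene = 0.0117; Furongian = 11.6; Terreneuvian = 17.8; Pleistocene = 2.5683; Guadalupian = 13.5.
Sum: 0.0117 + 11.6 + 17.8 + 2.5683 + 13.5 = 45.48 Myr.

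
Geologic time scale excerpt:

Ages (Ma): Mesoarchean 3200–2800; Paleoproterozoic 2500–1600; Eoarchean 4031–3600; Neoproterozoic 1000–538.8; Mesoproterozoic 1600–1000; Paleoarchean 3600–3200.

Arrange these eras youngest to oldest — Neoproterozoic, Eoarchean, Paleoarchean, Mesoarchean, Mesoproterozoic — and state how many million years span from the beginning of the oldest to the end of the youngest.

Neoproterozoic, Mesoproterozoic, Mesoarchean, Paleoarchean, Eoarchean; total span 3492.2 Myr

From the excerpt: Neoproterozoic 1000–538.8; Eoarchean 4031–3600; Paleoarchean 3600–3200; Mesoarchean 3200–2800; Mesoproterozoic 1600–1000 (Ma).
Larger Ma is earlier, so the oldest is Eoarchean and the youngest is Neoproterozoic; youngest to oldest: Neoproterozoic, Mesoproterozoic, Mesoarchean, Paleoarchean, Eoarchean.
Oldest start 4031 minus youngest end 538.8 gives 3492.2 Myr overall.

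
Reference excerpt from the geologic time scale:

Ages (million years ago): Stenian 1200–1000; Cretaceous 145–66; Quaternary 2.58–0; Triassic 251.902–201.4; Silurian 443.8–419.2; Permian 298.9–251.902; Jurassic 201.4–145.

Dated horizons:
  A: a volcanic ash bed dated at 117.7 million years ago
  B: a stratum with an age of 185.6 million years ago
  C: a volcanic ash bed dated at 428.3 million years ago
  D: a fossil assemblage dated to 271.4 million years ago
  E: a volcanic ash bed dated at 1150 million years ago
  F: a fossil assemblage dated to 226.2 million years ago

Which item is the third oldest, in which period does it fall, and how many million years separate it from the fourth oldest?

D, in the Permian; 45.2 million years to F

Larger Ma means older, so oldest first: E 1150 > C 428.3 > D 271.4 > F 226.2 > B 185.6 > A 117.7.
Counting 3 along gives D (271.4 Ma); the excerpt puts that inside the Permian, 298.9–251.902 Ma.
Next in line is F (226.2 Ma), and 271.4 − 226.2 = 45.2 Myr.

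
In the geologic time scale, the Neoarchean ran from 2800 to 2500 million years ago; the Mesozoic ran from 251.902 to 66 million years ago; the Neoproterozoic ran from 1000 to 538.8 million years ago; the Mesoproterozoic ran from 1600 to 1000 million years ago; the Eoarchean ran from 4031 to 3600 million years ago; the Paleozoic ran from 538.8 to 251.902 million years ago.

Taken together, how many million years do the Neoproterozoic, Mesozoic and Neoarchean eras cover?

947.102 million years

Each duration: Neoproterozoic = 461.2; Mesozoic = 185.902; Neoarchean = 300.
Sum: 461.2 + 185.902 + 300 = 947.102 Myr.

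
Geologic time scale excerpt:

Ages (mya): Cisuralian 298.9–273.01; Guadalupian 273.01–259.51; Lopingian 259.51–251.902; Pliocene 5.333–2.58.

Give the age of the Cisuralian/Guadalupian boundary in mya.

The Cisuralian ends and the Guadalupian begins at 273.01 mya.

273.01 mya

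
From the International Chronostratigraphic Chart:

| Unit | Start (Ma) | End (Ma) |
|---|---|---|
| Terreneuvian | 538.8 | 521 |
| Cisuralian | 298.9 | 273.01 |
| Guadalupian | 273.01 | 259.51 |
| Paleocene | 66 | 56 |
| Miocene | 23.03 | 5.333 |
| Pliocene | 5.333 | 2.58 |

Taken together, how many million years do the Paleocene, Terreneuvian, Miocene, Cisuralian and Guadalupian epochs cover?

84.887 million years

Duration is start − end for each: (66 − 56) + (538.8 − 521) + (23.03 − 5.333) + (298.9 − 273.01) + (273.01 − 259.51).
That is 10 + 17.8 + 17.697 + 25.89 + 13.5, which totals 84.887 million years.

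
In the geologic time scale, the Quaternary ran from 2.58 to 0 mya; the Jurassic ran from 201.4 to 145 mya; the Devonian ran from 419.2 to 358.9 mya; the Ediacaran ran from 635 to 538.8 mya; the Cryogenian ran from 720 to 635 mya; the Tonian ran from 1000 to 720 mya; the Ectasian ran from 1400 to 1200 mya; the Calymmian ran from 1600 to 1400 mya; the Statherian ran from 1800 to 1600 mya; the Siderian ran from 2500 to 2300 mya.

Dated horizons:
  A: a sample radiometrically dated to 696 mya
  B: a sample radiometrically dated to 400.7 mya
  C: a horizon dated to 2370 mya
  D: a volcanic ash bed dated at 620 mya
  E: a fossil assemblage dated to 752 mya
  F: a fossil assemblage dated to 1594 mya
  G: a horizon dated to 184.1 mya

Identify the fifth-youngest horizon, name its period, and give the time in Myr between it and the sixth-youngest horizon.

Sorted youngest-first by Ma: G (184.1), B (400.7), D (620), A (696), E (752), F (1594), C (2370).
The fifth youngest is E at 752 Ma, which lies in 1000–720 Ma: the Tonian.
The sixth youngest is F at 1594 Ma; separation = |752 − 1594| = 842 Myr.

E, in the Tonian; 842 million years to F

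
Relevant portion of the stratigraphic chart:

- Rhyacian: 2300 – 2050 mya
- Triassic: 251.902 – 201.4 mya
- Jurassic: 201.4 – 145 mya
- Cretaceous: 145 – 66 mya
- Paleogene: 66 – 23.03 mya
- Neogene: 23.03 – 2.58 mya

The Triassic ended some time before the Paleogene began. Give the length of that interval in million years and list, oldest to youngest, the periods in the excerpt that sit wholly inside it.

135.4 million years; Jurassic, Cretaceous

End of Triassic = 201.4 Ma; start of Paleogene = 66 Ma.
Gap = 201.4 − 66 = 135.4 Myr.
Periods wholly inside 201.4–66 Ma: Jurassic (201.4–145), Cretaceous (145–66).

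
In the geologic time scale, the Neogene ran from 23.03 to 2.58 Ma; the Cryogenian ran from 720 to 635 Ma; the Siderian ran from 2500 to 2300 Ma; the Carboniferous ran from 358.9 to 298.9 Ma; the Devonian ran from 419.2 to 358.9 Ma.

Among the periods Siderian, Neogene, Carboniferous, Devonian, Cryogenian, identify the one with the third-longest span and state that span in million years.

Durations: Siderian 200; Neogene 20.45; Carboniferous 60; Devonian 60.3; Cryogenian 85 Myr.
Sorted longest-first: Siderian (200), Cryogenian (85), Devonian (60.3), Carboniferous (60), Neogene (20.45).
The third longest is Devonian at 60.3 Myr.

Devonian, 60.3 million years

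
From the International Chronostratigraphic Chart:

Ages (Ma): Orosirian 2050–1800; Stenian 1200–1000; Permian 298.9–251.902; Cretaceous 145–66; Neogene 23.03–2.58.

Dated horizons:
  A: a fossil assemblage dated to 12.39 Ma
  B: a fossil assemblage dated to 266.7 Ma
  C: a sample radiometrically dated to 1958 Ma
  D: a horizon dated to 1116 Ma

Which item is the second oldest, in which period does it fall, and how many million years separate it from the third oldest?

D, in the Stenian; 849.3 million years to B

Sorted oldest-first by Ma: C (1958), D (1116), B (266.7), A (12.39).
The second oldest is D at 1116 Ma, which lies in 1200–1000 Ma: the Stenian.
The third oldest is B at 266.7 Ma; separation = |1116 − 266.7| = 849.3 Myr.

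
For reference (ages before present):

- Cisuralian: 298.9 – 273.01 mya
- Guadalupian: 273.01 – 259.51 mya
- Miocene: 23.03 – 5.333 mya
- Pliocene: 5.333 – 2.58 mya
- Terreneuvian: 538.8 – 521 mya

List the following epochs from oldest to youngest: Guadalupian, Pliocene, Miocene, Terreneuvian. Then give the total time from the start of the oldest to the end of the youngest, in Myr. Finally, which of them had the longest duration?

Start ages (Ma): Terreneuvian 538.8, Guadalupian 273.01, Miocene 23.03, Pliocene 5.333.
Ordered oldest to youngest: Terreneuvian, Guadalupian, Miocene, Pliocene.
Span = 538.8 − 2.58 = 536.22 Myr.
Durations: Guadalupian 13.5, Terreneuvian 17.8, Miocene 17.697, Pliocene 2.753 → longest is Terreneuvian (17.8 Myr).

Terreneuvian, Guadalupian, Miocene, Pliocene; total span 536.22 Myr; longest is Terreneuvian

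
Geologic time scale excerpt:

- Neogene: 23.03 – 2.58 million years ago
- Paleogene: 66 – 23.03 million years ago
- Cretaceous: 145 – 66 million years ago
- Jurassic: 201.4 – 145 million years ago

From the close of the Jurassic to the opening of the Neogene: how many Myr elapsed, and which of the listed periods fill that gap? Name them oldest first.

The Jurassic closes at 145 Ma and the Neogene opens at 23.03 Ma, so the interval is 145 − 23.03 = 121.97 Myr.
A period fits inside if it starts at or after 145 Ma and ends at or before 23.03 Ma; oldest first that gives Cretaceous, Paleogene.

121.97 million years; Cretaceous, Paleogene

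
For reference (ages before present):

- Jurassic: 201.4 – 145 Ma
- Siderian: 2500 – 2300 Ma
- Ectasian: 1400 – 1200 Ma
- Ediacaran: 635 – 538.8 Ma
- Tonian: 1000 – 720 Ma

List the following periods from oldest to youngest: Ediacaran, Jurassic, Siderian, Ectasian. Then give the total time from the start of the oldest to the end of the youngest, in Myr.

Siderian → Ectasian → Ediacaran → Jurassic; total span 2355 Myr

From the excerpt: Ediacaran 635–538.8; Jurassic 201.4–145; Siderian 2500–2300; Ectasian 1400–1200 (Ma).
Larger Ma is earlier, so the oldest is Siderian and the youngest is Jurassic; oldest to youngest: Siderian, Ectasian, Ediacaran, Jurassic.
Oldest start 2500 minus youngest end 145 gives 2355 Myr overall.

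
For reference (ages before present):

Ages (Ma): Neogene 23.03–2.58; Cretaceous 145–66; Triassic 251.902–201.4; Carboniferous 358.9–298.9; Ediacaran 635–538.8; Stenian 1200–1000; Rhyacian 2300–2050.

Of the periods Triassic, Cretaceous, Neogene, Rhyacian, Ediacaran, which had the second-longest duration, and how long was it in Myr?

Durations: Triassic 50.502; Cretaceous 79; Neogene 20.45; Rhyacian 250; Ediacaran 96.2 Myr.
Sorted longest-first: Rhyacian (250), Ediacaran (96.2), Cretaceous (79), Triassic (50.502), Neogene (20.45).
The second longest is Ediacaran at 96.2 Myr.

Ediacaran, 96.2 million years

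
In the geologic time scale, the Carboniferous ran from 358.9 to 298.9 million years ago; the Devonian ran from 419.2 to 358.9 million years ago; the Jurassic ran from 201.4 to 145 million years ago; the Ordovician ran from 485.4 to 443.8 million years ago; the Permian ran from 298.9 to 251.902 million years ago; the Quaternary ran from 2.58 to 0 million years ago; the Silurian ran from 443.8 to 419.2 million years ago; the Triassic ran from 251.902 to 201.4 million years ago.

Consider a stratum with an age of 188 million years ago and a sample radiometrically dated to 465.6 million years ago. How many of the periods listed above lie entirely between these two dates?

The older date is 465.6 Ma and the younger is 188 Ma.
Periods with start < 465.6 and end > 188 Ma: Silurian (443.8–419.2), Devonian (419.2–358.9), Carboniferous (358.9–298.9), Permian (298.9–251.902), Triassic (251.902–201.4).
That is 5 complete periods.

5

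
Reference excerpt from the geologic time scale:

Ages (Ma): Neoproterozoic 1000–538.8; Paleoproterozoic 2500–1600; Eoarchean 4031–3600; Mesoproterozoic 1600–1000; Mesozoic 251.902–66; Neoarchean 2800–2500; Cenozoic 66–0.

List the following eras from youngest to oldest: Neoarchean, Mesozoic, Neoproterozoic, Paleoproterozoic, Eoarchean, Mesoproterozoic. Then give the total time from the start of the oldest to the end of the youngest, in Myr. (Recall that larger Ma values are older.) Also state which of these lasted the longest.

Mesozoic, Neoproterozoic, Mesoproterozoic, Paleoproterozoic, Neoarchean, Eoarchean; total span 3965 Myr; longest is Paleoproterozoic

From the excerpt: Neoarchean 2800–2500; Mesozoic 251.902–66; Neoproterozoic 1000–538.8; Paleoproterozoic 2500–1600; Eoarchean 4031–3600; Mesoproterozoic 1600–1000 (Ma).
Larger Ma is earlier, so the oldest is Eoarchean and the youngest is Mesozoic; youngest to oldest: Mesozoic, Neoproterozoic, Mesoproterozoic, Paleoproterozoic, Neoarchean, Eoarchean.
Oldest start 4031 minus youngest end 66 gives 3965 Myr overall.
Individual lengths (start − end): Paleoproterozoic 900; Eoarchean 431; Mesozoic 185.902; Neoarchean 300; Mesoproterozoic 600; Neoproterozoic 461.2. The largest is Paleoproterozoic at 900 Myr.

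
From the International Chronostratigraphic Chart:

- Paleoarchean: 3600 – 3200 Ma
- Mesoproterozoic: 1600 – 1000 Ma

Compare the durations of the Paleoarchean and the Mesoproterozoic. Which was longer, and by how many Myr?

Mesoproterozoic, by 200 million years

Paleoarchean: 3600 − 3200 = 400 Myr.
Mesoproterozoic: 1600 − 1000 = 600 Myr.
Difference: 600 − 400 = 200 Myr, so the Mesoproterozoic was longer.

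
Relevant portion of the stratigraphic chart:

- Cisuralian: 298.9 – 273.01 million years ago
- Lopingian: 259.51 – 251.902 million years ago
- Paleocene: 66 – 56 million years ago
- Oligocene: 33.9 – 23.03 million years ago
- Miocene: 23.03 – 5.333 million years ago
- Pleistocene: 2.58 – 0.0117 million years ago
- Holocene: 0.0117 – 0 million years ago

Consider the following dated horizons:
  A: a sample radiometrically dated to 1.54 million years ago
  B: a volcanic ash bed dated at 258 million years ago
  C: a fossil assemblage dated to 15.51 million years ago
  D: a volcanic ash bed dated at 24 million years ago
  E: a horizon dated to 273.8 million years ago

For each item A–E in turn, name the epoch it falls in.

Match each age against the start–end ranges in the excerpt: A = 1.54 Ma → Pleistocene (2.58–0.0117); B = 258 Ma → Lopingian (259.51–251.902); C = 15.51 Ma → Miocene (23.03–5.333); D = 24 Ma → Oligocene (33.9–23.03); E = 273.8 Ma → Cisuralian (298.9–273.01).

A — Pleistocene; B — Lopingian; C — Miocene; D — Oligocene; E — Cisuralian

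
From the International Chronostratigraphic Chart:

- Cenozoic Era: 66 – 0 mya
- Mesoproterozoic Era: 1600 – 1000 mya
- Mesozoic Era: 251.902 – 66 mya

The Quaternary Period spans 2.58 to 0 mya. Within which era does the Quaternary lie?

Cenozoic

The Quaternary (2.58–0 Ma) lies entirely within 66–0 Ma, the Cenozoic Era.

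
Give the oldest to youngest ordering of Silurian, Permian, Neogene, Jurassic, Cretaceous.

Era membership (oldest first within each) — Paleozoic: Silurian, Permian; Mesozoic: Jurassic, Cretaceous; Cenozoic: Neogene. Paleozoic precedes Mesozoic, which precedes Cenozoic. Concatenating the groups in that era order gives oldest to youngest directly.

Silurian, Permian, Jurassic, Cretaceous, Neogene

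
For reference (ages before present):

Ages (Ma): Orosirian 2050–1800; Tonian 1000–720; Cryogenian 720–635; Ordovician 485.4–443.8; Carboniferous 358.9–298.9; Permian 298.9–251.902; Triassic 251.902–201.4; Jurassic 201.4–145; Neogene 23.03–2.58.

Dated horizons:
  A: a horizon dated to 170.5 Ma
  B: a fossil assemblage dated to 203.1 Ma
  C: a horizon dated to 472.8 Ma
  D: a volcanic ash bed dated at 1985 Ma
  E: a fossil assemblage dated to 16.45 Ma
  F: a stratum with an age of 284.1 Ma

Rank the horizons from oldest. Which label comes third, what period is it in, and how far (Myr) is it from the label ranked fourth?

Sorted oldest-first by Ma: D (1985), C (472.8), F (284.1), B (203.1), A (170.5), E (16.45).
The third oldest is F at 284.1 Ma, which lies in 298.9–251.902 Ma: the Permian.
The fourth oldest is B at 203.1 Ma; separation = |284.1 − 203.1| = 81 Myr.

F, in the Permian; 81 million years to B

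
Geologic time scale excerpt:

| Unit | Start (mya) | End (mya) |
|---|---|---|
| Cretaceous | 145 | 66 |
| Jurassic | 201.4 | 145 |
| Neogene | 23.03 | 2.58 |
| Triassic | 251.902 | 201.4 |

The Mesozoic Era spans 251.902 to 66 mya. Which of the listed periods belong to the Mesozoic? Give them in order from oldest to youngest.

Triassic, Jurassic, Cretaceous

Periods with both bounds inside 251.902–66 Ma: Triassic (251.902–201.4), Jurassic (201.4–145), Cretaceous (145–66).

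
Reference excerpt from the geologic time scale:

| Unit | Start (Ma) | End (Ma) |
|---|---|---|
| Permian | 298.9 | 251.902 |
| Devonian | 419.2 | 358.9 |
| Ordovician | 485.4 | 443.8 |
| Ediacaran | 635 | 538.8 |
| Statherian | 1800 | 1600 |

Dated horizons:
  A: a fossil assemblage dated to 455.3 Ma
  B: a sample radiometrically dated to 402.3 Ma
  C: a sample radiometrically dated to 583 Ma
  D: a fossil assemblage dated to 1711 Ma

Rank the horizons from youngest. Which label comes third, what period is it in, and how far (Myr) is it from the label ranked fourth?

Smaller Ma means younger, so youngest first: B 402.3 < A 455.3 < C 583 < D 1711.
Counting 3 along gives C (583 Ma); the excerpt puts that inside the Ediacaran, 635–538.8 Ma.
Next in line is D (1711 Ma), and 1711 − 583 = 1128 Myr.

C, in the Ediacaran; 1128 million years to D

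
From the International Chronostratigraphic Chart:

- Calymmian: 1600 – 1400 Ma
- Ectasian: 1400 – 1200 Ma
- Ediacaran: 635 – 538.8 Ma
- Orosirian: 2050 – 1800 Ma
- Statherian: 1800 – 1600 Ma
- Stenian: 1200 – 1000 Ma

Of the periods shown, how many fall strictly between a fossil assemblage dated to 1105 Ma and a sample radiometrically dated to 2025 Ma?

2025 Ma sits inside the Orosirian (2050–1800) and 1105 Ma inside the Stenian (1200–1000); neither of those is wholly between the two dates.
The listed periods lying completely between them are Statherian, Calymmian, Ectasian — 3 in all.

3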